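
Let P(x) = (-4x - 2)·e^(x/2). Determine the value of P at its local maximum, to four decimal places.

Differentiating with the product rule gives P'(x) = (-2x - 5)·e^(x/2). Since e^(x/2) > 0, the only critical point is x = -5/2.
P''(-5/2) has the same sign as -2 < 0, so this is a local maximum.
P(-5/2) = (8)·e^(-5/4) ≈ 2.2920.

2.2920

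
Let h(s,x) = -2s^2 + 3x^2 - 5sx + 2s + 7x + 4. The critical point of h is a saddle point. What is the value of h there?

∂h/∂s = -4s - 5x + 2 = 0 and ∂h/∂x = -5s + 6x + 7 = 0, so (s, x) = (47/49, -18/49).
The Hessian has h_{ss} = -4, h_{xx} = 6, h_{sx} = -5, giving D = -49 < 0, so the point is a saddle point.
h(47/49, -18/49) = 180/49.

180/49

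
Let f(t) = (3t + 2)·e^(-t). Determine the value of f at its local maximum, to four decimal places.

2.1496

By the product rule, f'(t) = (-3t + 1)·e^(-t). Since e^(-t) > 0, the only critical point is t = 1/3.
f''(1/3) has the same sign as -3 < 0, so this is a local maximum.
f(1/3) = (3)·e^(-1/3) ≈ 2.1496.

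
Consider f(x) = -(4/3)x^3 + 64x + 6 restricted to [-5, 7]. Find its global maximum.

The derivative is -4x^2 + 64, which vanishes at x = -4 and x = 4.
Compare values at every candidate in [-5, 7]: f(-5) = -442/3,  f(-4) = -494/3,  f(4) = 530/3,  f(7) = -10/3.
So the maximum is f(4) = 530/3.

530/3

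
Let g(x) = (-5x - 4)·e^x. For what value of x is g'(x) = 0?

-9/5

g'(x) = (-5)·e^x + (-5x - 4)·1·e^x = (-5x - 9)·e^x. Since e^x > 0, the only critical point is x = -9/5.
g''(-9/5) has the same sign as -5 < 0, so this is a local maximum.
g(-9/5) = (5)·e^(-9/5) ≈ 0.8265.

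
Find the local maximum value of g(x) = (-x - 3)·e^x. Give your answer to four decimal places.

Differentiating with the product rule gives g'(x) = (-x - 4)·e^x. Since e^x > 0, the only critical point is x = -4.
g''(-4) has the same sign as -1 < 0, so this is a local maximum.
g(-4) = (1)·e^(-4) ≈ 0.0183.

0.0183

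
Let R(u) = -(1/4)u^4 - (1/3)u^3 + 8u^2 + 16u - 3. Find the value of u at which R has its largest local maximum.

4

Critical points: R'(u) = -u^3 - u^2 + 16u + 16 vanishes at u = -4, -1, 4.
R''(u) = -3u^2 - 2u + 16. R''(-4) = -24 < 0 ⇒ local maximum; R''(-1) = 15 > 0 ⇒ local minimum; R''(4) = -40 < 0 ⇒ local maximum.
The largest local maximum is R(4) = 311/3.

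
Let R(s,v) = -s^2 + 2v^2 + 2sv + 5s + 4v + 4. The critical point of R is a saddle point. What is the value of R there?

∂R/∂s = -2s + 2v + 5 = 0 and ∂R/∂v = 2s + 4v + 4 = 0, so (s, v) = (1, -3/2).
The Hessian has R_{ss} = -2, R_{vv} = 4, R_{sv} = 2, giving D = -12 < 0, so the point is a saddle point.
R(1, -3/2) = 7/2.

7/2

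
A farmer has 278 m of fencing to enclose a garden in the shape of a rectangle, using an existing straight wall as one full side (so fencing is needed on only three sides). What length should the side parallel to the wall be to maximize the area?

Let the sides perpendicular to the wall have length x and the parallel side y, so 2x + y = 278 and the area is A = xy = x(278 − 2x).
A'(x) = 278 − 4x = 0 gives x = 139/2, and A''(x) = −4 < 0 confirms a maximum.
Then y = 278 − 2·139/2 = 139 and A = 19321/2.

139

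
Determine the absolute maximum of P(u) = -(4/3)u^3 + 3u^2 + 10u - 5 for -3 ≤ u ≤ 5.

The derivative is -4u^2 + 6u + 10, which vanishes at u = -1 and u = 5/2.
Evaluating at the critical points and endpoints: P(-3) = 28, P(-1) = -32/3, P(5/2) = 215/12, P(5) = -140/3.
Hence the absolute maximum is 28 at u = -3.

28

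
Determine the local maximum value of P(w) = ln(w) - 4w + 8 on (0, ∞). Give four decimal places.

5.6137

P'(w) = 1/w − 4 = 0 gives w = 1/4.
P''(w) = -1/w², which is negative for w > 0, so this is a local maximum.
P(1/4) = 1·ln(1/4) - 1 + 8 ≈ 5.6137.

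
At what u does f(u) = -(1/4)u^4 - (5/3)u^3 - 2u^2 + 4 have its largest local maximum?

f'(u) = -u^3 - 5u^2 - 4u = 0 at u = -4, -1, 0.
Second-derivative test with f''(u) = -3u^2 - 10u - 4: f''(-4) = -12 < 0 ⇒ local maximum; f''(-1) = 3 > 0 ⇒ local minimum; f''(0) = -4 < 0 ⇒ local maximum.
The largest local maximum is f(-4) = 44/3.

-4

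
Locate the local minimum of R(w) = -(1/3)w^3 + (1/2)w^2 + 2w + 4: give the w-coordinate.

R'(w) = -w^2 + w + 2 = 0 at w = -1, 2.
R''(w) = -2w + 1. R''(-1) = 3 > 0 ⇒ local minimum; R''(2) = -3 < 0 ⇒ local maximum.
The local minimum is R(-1) = 17/6.

-1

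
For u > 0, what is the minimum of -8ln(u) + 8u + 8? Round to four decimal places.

R'(u) = -8/u + 8 = 0 gives u = 1.
R''(u) = 8/u², which is positive for u > 0, so this is a local minimum.
R(1) = -8·ln(1) + 8 + 8 ≈ 16.0000.

16.0000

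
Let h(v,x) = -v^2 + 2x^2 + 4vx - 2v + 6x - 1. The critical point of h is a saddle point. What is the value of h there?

-1/6

∂h/∂v = -2v + 4x - 2 = 0 and ∂h/∂x = 4v + 4x + 6 = 0, so (v, x) = (-4/3, -1/6).
The Hessian has h_{vv} = -2, h_{xx} = 4, h_{vx} = 4, giving D = -24 < 0, so the point is a saddle point.
h(-4/3, -1/6) = -1/6.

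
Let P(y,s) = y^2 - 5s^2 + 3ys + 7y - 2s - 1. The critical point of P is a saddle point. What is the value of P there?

∂P/∂y = 2y + 3s + 7 = 0 and ∂P/∂s = 3y - 10s - 2 = 0, so (y, s) = (-64/29, -25/29).
The Hessian has P_{yy} = 2, P_{ss} = -10, P_{ys} = 3, giving D = -29 < 0, so the point is a saddle point.
P(-64/29, -25/29) = -228/29.

-228/29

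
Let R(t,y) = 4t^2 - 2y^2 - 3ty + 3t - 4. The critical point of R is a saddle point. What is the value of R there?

∂R/∂t = 8t - 3y + 3 = 0 and ∂R/∂y = -3t - 4y = 0, so (t, y) = (-12/41, 9/41).
The Hessian has R_{tt} = 8, R_{yy} = -4, R_{ty} = -3, giving D = -41 < 0, so the point is a saddle point.
R(-12/41, 9/41) = -182/41.

-182/41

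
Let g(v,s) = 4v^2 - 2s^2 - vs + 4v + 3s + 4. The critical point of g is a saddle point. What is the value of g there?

∂g/∂v = 8v - s + 4 = 0 and ∂g/∂s = -v - 4s + 3 = 0, so (v, s) = (-13/33, 28/33).
The Hessian has g_{vv} = 8, g_{ss} = -4, g_{vs} = -1, giving D = -33 < 0, so the point is a saddle point.
g(-13/33, 28/33) = 148/33.

148/33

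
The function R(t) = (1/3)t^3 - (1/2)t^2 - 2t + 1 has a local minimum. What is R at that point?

-7/3

Critical points: R'(t) = t^2 - t - 2 vanishes at t = -1, 2.
Since R''(t) = 2t - 1, we get R''(-1) = -3 < 0 ⇒ local maximum; R''(2) = 3 > 0 ⇒ local minimum.
So the local minimum value is R(2) = -7/3.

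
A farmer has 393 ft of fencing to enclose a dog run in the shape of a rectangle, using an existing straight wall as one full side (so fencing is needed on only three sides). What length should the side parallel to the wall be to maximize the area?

Let the sides perpendicular to the wall have length x and the parallel side y, so 2x + y = 393 and the area is A = xy = x(393 − 2x).
A'(x) = 393 − 4x = 0 gives x = 393/4, and A''(x) = −4 < 0 confirms a maximum.
Then y = 393 − 2·393/4 = 393/2 and A = 154449/8.

393/2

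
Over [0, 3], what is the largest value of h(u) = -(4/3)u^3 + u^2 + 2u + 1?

8/3

Differentiating, h'(u) = -4u^2 + 2u + 2; whose only zero in [0, 3] is u = 1.
Candidates: h(0) = 1; h(1) = 8/3; h(3) = -20.
So the maximum is h(1) = 8/3.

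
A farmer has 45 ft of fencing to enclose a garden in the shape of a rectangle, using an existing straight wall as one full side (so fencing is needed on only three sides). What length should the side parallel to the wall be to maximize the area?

45/2

Let the sides perpendicular to the wall have length x and the parallel side y, so 2x + y = 45 and the area is A = xy = x(45 − 2x).
A'(x) = 45 − 4x = 0 gives x = 45/4, and A''(x) = −4 < 0 confirms a maximum.
Then y = 45 − 2·45/4 = 45/2 and A = 2025/8.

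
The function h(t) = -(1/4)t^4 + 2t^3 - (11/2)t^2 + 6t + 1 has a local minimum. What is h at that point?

Critical points: h'(t) = -t^3 + 6t^2 - 11t + 6 vanishes at t = 1, 2, 3.
Since h''(t) = -3t^2 + 12t - 11, we get h''(1) = -2 < 0 ⇒ local maximum; h''(2) = 1 > 0 ⇒ local minimum; h''(3) = -2 < 0 ⇒ local maximum.
The local minimum is h(2) = 3.

3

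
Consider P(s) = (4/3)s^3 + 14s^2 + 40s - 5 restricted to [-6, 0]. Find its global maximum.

Differentiating, P'(s) = 4s^2 + 28s + 40; which vanishes at s = -5 and s = -2.
Compare values at every candidate in [-6, 0]: P(-6) = -29,  P(-5) = -65/3,  P(-2) = -119/3,  P(0) = -5.
The maximum over the interval is -5, attained at s = 0.

-5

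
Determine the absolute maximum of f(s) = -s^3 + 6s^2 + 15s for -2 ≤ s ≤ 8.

The derivative is -3s^2 + 12s + 15, which vanishes at s = -1 and s = 5.
Compare values at every candidate in [-2, 8]: f(-2) = 2,  f(-1) = -8,  f(5) = 100,  f(8) = -8.
So the maximum is f(5) = 100.

100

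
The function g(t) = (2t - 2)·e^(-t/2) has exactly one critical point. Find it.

3

g'(t) = 2·e^(-t/2) + (2t - 2)·(-1/2)·e^(-t/2) = (-t + 3)·e^(-t/2). Since e^(-t/2) > 0, the only critical point is t = 3.
g''(3) has the same sign as -1 < 0, so this is a local maximum.
g(3) = (4)·e^(-3/2) ≈ 0.8925.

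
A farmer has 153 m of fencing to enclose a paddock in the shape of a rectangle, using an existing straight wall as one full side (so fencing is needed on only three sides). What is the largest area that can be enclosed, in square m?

23409/8

Let the sides perpendicular to the wall have length x and the parallel side y, so 2x + y = 153 and the area is A = xy = x(153 − 2x).
A'(x) = 153 − 4x = 0 gives x = 153/4, and A''(x) = −4 < 0 confirms a maximum.
Then y = 153 − 2·153/4 = 153/2 and A = 23409/8.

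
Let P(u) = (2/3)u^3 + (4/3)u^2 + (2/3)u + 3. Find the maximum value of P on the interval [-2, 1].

17/3

Differentiating, P'(u) = 2u^2 + (8/3)u + 2/3; which vanishes at u = -1 and u = -1/3.
Evaluating at the critical points and endpoints: P(-2) = 5/3, P(-1) = 3, P(-1/3) = 235/81, P(1) = 17/3.
So the maximum is P(1) = 17/3.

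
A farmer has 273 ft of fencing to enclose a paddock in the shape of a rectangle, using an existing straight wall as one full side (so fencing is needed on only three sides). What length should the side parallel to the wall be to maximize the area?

273/2

Let the sides perpendicular to the wall have length x and the parallel side y, so 2x + y = 273 and the area is A = xy = x(273 − 2x).
A'(x) = 273 − 4x = 0 gives x = 273/4, and A''(x) = −4 < 0 confirms a maximum.
Then y = 273 − 2·273/4 = 273/2 and A = 74529/8.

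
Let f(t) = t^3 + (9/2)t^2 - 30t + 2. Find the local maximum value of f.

f'(t) = 3t^2 + 9t - 30 = 0 at t = -5, 2.
f''(t) = 6t + 9. f''(-5) = -21 < 0 ⇒ local maximum; f''(2) = 21 > 0 ⇒ local minimum.
Thus f has its local maximum at t = -5, with value 279/2.

279/2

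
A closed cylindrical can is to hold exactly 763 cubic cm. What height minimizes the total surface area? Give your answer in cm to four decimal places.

With radius r and height h, πr²h = 763 so h = 763/(πr²), and S(r) = 2πr² + 2πrh = 2πr² + 2·763/r.
S'(r) = 4πr − 2·763/r² = 0 ⇒ r³ = 763/(2π), so r ≈ 4.9520 and h = 2r ≈ 9.9040.
S''(r) = 4π + 4·763/r³ > 0, so this is the minimum; S ≈ 462.2365.

9.9040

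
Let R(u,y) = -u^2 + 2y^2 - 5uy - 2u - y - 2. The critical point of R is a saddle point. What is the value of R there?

∂R/∂u = -2u - 5y - 2 = 0 and ∂R/∂y = -5u + 4y - 1 = 0, so (u, y) = (-13/33, -8/33).
The Hessian has R_{uu} = -2, R_{yy} = 4, R_{uy} = -5, giving D = -33 < 0, so the point is a saddle point.
R(-13/33, -8/33) = -49/33.

-49/33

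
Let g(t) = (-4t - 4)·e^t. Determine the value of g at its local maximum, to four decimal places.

0.5413

By the product rule, g'(t) = (-4t - 8)·e^t. Since e^t > 0, the only critical point is t = -2.
g''(-2) has the same sign as -4 < 0, so this is a local maximum.
g(-2) = (4)·e^(-2) ≈ 0.5413.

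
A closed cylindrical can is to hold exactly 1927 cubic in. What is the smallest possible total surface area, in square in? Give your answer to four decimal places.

857.2399

With radius r and height h, πr²h = 1927 so h = 1927/(πr²), and S(r) = 2πr² + 2πrh = 2πr² + 2·1927/r.
S'(r) = 4πr − 2·1927/r² = 0 ⇒ r³ = 1927/(2π), so r ≈ 6.7437 and h = 2r ≈ 13.4875.
S''(r) = 4π + 4·1927/r³ > 0, so this is the minimum; S ≈ 857.2399.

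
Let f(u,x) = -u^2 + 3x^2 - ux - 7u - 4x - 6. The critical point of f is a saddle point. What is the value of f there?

∂f/∂u = -2u - x - 7 = 0 and ∂f/∂x = -u + 6x - 4 = 0, so (u, x) = (-46/13, 1/13).
The Hessian has f_{uu} = -2, f_{xx} = 6, f_{ux} = -1, giving D = -13 < 0, so the point is a saddle point.
f(-46/13, 1/13) = 81/13.

81/13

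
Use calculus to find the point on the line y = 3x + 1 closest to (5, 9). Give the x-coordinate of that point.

29/10

Minimize D(x)^2 = (x - 5)^2 + (3x - 8)^2.
d/dx[D^2] = 2(x - 5) + 2·3·(3x - 8) = 0 ⇒ x = 29/10.
Then y = 97/10 and the distance is √(49/10) ≈ 2.2136.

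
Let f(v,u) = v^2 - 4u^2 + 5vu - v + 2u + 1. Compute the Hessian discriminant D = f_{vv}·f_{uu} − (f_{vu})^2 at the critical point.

-41

∂f/∂v = 2v + 5u - 1 = 0 and ∂f/∂u = 5v - 8u + 2 = 0, so (v, u) = (-2/41, 9/41).
The Hessian has f_{vv} = 2, f_{uu} = -8, f_{vu} = 5, giving D = -41 < 0, so the point is a saddle point.
D = (2)·(-8) − (5)^2 = -41.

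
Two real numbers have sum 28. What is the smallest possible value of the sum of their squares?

With a + b = 28, a^2 + b^2 = a^2 + (28 − a)^2.
The derivative 2a − 2(28 − a) = 4a − 56 vanishes at a = 14; second derivative 4 > 0, a minimum.
The minimum is 2·(14)^2 = 392.

392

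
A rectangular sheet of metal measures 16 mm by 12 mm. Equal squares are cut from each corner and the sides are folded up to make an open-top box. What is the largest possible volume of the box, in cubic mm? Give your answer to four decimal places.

With cut size x, the volume is V(x) = x(16 − 2x)(12 − 2x) for 0 < x < 6.
V'(x) = 12x^2 − 112x + 192. Setting V'(x) = 0 gives x ≈ 2.2630 (the root in (0, 6)).
V''(x) = 24x − 112 is negative there, so this is the maximum; V ≈ 194.0674.

194.0674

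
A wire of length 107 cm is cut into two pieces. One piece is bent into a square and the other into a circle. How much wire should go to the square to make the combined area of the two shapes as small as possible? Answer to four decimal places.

Let x be the length used for the square. Square side x/4; circle radius (107−x)/(2π).
A(x) = (x/4)² + π·((107−x)/(2π))² = x²/16 + (107−x)²/(4π) for 0 ≤ x ≤ 107. A'(x) = x/8 − (107−x)/(2π) = 0 gives x = 4·107/(π+4) ≈ 59.9306.
A'' = 1/8 + 1/(2π) > 0, so this gives the minimum combined area; x ≈ 59.9306 cm to the square.

59.9306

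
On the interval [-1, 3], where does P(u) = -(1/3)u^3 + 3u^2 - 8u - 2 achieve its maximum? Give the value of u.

-1

Differentiating, P'(u) = -u^2 + 6u - 8; whose only zero in [-1, 3] is u = 2.
Candidates: P(-1) = 28/3, P(2) = -26/3, P(3) = -8.
Hence the absolute maximum is 28/3 at u = -1.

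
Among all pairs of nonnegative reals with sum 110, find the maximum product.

3025

With x + y = 110, the product is P(x) = x(110 − x).
P'(x) = 110 − 2x = 0 gives x = 55; P'' = −2 < 0, so this is the maximum.
P = 55·55 = 3025.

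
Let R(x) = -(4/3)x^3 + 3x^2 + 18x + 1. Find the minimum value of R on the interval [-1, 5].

-38/3

R'(x) = -4x^2 + 6x + 18, whose only zero in [-1, 5] is x = 3.
Evaluating at the critical points and endpoints: R(-1) = -38/3,  R(3) = 46,  R(5) = -2/3.
So the minimum is R(-1) = -38/3.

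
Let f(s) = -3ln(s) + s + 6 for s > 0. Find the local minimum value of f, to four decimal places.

f'(s) = -3/s + 1 = 0 gives s = 3.
f''(s) = 3/s², which is positive for s > 0, so this is a local minimum.
f(3) = -3·ln(3) + 3 + 6 ≈ 5.7042.

5.7042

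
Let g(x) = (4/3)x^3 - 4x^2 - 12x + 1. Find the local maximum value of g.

Critical points: g'(x) = 4x^2 - 8x - 12 vanishes at x = -1, 3.
g''(x) = 8x - 8. g''(-1) = -16 < 0 ⇒ local maximum; g''(3) = 16 > 0 ⇒ local minimum.
Thus g has its local maximum at x = -1, with value 23/3.

23/3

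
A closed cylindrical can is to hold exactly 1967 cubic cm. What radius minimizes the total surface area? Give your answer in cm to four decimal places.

6.7901

With radius r and height h, πr²h = 1967 so h = 1967/(πr²), and S(r) = 2πr² + 2πrh = 2πr² + 2·1967/r.
S'(r) = 4πr − 2·1967/r² = 0 ⇒ r³ = 1967/(2π), so r ≈ 6.7901 and h = 2r ≈ 13.5802.
S''(r) = 4π + 4·1967/r³ > 0, so this is the minimum; S ≈ 869.0620.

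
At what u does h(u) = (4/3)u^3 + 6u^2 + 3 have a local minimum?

0

Critical points: h'(u) = 4u^2 + 12u vanishes at u = -3, 0.
Since h''(u) = 8u + 12, we get h''(-3) = -12 < 0 ⇒ local maximum; h''(0) = 12 > 0 ⇒ local minimum.
Thus h has its local minimum at u = 0, with value 3.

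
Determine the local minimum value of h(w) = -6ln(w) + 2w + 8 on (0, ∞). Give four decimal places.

h'(w) = -6/w + 2 = 0 gives w = 3.
h''(w) = 6/w², which is positive for w > 0, so this is a local minimum.
h(3) = -6·ln(3) + 6 + 8 ≈ 7.4083.

7.4083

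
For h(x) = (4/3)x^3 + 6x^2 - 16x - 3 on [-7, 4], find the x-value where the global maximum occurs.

4

h'(x) = 4x^2 + 12x - 16, which vanishes at x = -4 and x = 1.
Compare values at every candidate in [-7, 4]: h(-7) = -163/3, h(-4) = 215/3, h(1) = -35/3, h(4) = 343/3.
Hence the absolute maximum is 343/3 at x = 4.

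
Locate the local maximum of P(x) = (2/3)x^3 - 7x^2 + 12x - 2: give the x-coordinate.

Critical points: P'(x) = 2x^2 - 14x + 12 vanishes at x = 1, 6.
P''(x) = 4x - 14. P''(1) = -10 < 0 ⇒ local maximum; P''(6) = 10 > 0 ⇒ local minimum.
Thus P has its local maximum at x = 1, with value 11/3.

1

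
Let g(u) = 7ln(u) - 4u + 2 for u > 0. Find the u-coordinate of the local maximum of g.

g'(u) = 7/u − 4 = 0 gives u = 7/4.
g''(u) = -7/u², which is negative for u > 0, so this is a local maximum.
g(7/4) = 7·ln(7/4) - 7 + 2 ≈ -1.0827.

7/4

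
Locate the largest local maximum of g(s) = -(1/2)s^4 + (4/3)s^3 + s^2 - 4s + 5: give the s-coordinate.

g'(s) = -2s^3 + 4s^2 + 2s - 4 = 0 at s = -1, 1, 2.
Since g''(s) = -6s^2 + 8s + 2, we get g''(-1) = -12 < 0 ⇒ local maximum; g''(1) = 4 > 0 ⇒ local minimum; g''(2) = -6 < 0 ⇒ local maximum.
The largest local maximum is g(-1) = 49/6.

-1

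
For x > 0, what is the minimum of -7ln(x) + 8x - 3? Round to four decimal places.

4.9347

g'(x) = -7/x + 8 = 0 gives x = 7/8.
g''(x) = 7/x², which is positive for x > 0, so this is a local minimum.
g(7/8) = -7·ln(7/8) + 7 - 3 ≈ 4.9347.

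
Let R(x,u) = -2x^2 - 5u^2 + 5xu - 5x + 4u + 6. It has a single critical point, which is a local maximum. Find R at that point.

49/5

∂R/∂x = -4x + 5u - 5 = 0 and ∂R/∂u = 5x - 10u + 4 = 0, so (x, u) = (-2, -3/5).
The Hessian has R_{xx} = -4, R_{uu} = -10, R_{xu} = 5, giving D = 15 > 0 with R_{xx} < 0, so the point is a local maximum.
R(-2, -3/5) = 49/5.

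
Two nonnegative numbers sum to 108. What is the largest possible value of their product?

With x + y = 108, the product is P(x) = x(108 − x).
P'(x) = 108 − 2x = 0 gives x = 54; P'' = −2 < 0, so this is the maximum.
P = 54·54 = 2916.

2916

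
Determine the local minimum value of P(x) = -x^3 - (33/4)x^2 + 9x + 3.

-132

Critical points: P'(x) = -3x^2 - (33/2)x + 9 vanishes at x = -6, 1/2.
Since P''(x) = -6x - 33/2, we get P''(-6) = 39/2 > 0 ⇒ local minimum; P''(1/2) = -39/2 < 0 ⇒ local maximum.
Thus P has its local minimum at x = -6, with value -132.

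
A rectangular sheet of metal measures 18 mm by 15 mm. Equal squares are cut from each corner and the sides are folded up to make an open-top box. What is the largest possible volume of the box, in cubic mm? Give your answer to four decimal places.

With cut size x, the volume is V(x) = x(18 − 2x)(15 − 2x) for 0 < x < 7.5.
V'(x) = 12x^2 − 132x + 270. Setting V'(x) = 0 gives x ≈ 2.7161 (the root in (0, 7.5)).
V''(x) = 24x − 132 is negative there, so this is the maximum; V ≈ 326.6007.

326.6007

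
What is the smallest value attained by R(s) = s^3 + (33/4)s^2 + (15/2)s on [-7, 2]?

R'(s) = 3s^2 + (33/2)s + 15/2, which vanishes at s = -5 and s = -1/2.
Evaluating at the critical points and endpoints: R(-7) = 35/4; R(-5) = 175/4; R(-1/2) = -29/16; R(2) = 56.
So the minimum is R(-1/2) = -29/16.

-29/16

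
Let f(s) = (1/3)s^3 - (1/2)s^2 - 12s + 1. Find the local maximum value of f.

47/2

f'(s) = s^2 - s - 12 = 0 at s = -3, 4.
Second-derivative test with f''(s) = 2s - 1: f''(-3) = -7 < 0 ⇒ local maximum; f''(4) = 7 > 0 ⇒ local minimum.
So the local maximum value is f(-3) = 47/2.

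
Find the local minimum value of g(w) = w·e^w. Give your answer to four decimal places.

g'(w) = 1·e^w + (w)·1·e^w = (w + 1)·e^w. Since e^w > 0, the only critical point is w = -1.
g''(-1) has the same sign as 1 > 0, so this is a local minimum.
g(-1) = (-1)·e^(-1) ≈ -0.3679.

-0.3679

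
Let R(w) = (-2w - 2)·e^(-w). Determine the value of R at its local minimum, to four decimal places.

-2.0000

By the product rule, R'(w) = (2w)·e^(-w). Since e^(-w) > 0, the only critical point is w = 0.
R''(0) has the same sign as 2 > 0, so this is a local minimum.
R(0) = (-2)·e^(0) ≈ -2.0000.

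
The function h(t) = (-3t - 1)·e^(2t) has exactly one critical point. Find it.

-5/6

Differentiating with the product rule gives h'(t) = (-6t - 5)·e^(2t). Since e^(2t) > 0, the only critical point is t = -5/6.
h''(-5/6) has the same sign as -6 < 0, so this is a local maximum.
h(-5/6) = (3/2)·e^(-5/3) ≈ 0.2833.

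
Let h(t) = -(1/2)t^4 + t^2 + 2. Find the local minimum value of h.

2

h'(t) = -2t^3 + 2t. Setting h'(t) = 0 gives t ∈ {-1, 0, 1}.
h''(t) = -6t^2 + 2. h''(-1) = -4 < 0 ⇒ local maximum; h''(0) = 2 > 0 ⇒ local minimum; h''(1) = -4 < 0 ⇒ local maximum.
The local minimum is h(0) = 2.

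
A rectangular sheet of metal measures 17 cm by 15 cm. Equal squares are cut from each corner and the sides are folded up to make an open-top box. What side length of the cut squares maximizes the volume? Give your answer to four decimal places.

With cut size x, the volume is V(x) = x(17 − 2x)(15 − 2x) for 0 < x < 7.5.
V'(x) = 12x^2 − 128x + 255. Setting V'(x) = 0 gives x ≈ 2.6511 (the root in (0, 7.5)).
V''(x) = 24x − 128 is negative there, so this is the maximum; V ≈ 300.7485.

2.6511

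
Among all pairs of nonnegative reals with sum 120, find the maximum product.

3600

With x + y = 120, the product is P(x) = x(120 − x).
P'(x) = 120 − 2x = 0 gives x = 60; P'' = −2 < 0, so this is the maximum.
P = 60·60 = 3600.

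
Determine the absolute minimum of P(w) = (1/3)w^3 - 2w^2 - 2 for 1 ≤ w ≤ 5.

-38/3

P'(w) = w^2 - 4w, whose only zero in [1, 5] is w = 4.
Compare values at every candidate in [1, 5]: P(1) = -11/3; P(4) = -38/3; P(5) = -31/3.
The minimum over the interval is -38/3, attained at w = 4.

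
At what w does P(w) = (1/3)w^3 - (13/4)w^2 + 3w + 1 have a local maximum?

P'(w) = w^2 - (13/2)w + 3 = 0 at w = 1/2, 6.
Second-derivative test with P''(w) = 2w - 13/2: P''(1/2) = -11/2 < 0 ⇒ local maximum; P''(6) = 11/2 > 0 ⇒ local minimum.
So the local maximum value is P(1/2) = 83/48.

1/2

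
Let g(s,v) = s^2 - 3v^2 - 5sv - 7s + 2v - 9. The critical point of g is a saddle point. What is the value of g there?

∂g/∂s = 2s - 5v - 7 = 0 and ∂g/∂v = -5s - 6v + 2 = 0, so (s, v) = (52/37, -31/37).
The Hessian has g_{ss} = 2, g_{vv} = -6, g_{sv} = -5, giving D = -37 < 0, so the point is a saddle point.
g(52/37, -31/37) = -546/37.

-546/37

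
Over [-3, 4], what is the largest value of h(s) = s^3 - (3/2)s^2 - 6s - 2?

14

h'(s) = 3s^2 - 3s - 6, which vanishes at s = -1 and s = 2.
Evaluating at the critical points and endpoints: h(-3) = -49/2, h(-1) = 3/2, h(2) = -12, h(4) = 14.
So the maximum is h(4) = 14.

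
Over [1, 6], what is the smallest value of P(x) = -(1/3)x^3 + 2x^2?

0

Differentiating, P'(x) = -x^2 + 4x; whose only zero in [1, 6] is x = 4.
Evaluating at the critical points and endpoints: P(1) = 5/3,  P(4) = 32/3,  P(6) = 0.
The minimum over the interval is 0, attained at x = 6.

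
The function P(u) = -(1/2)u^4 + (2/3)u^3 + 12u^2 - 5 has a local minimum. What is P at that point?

-5

Critical points: P'(u) = -2u^3 + 2u^2 + 24u vanishes at u = -3, 0, 4.
P''(u) = -6u^2 + 4u + 24. P''(-3) = -42 < 0 ⇒ local maximum; P''(0) = 24 > 0 ⇒ local minimum; P''(4) = -56 < 0 ⇒ local maximum.
Thus P has its local minimum at u = 0, with value -5.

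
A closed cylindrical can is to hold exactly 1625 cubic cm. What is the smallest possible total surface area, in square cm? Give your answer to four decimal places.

765.1562

With radius r and height h, πr²h = 1625 so h = 1625/(πr²), and S(r) = 2πr² + 2πrh = 2πr² + 2·1625/r.
S'(r) = 4πr − 2·1625/r² = 0 ⇒ r³ = 1625/(2π), so r ≈ 6.3712 and h = 2r ≈ 12.7425.
S''(r) = 4π + 4·1625/r³ > 0, so this is the minimum; S ≈ 765.1562.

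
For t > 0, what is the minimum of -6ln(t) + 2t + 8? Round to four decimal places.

7.4083

g'(t) = -6/t + 2 = 0 gives t = 3.
g''(t) = 6/t², which is positive for t > 0, so this is a local minimum.
g(3) = -6·ln(3) + 6 + 8 ≈ 7.4083.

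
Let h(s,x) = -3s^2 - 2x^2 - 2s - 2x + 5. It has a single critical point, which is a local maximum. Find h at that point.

∂h/∂s = -6s - 2 = 0 and ∂h/∂x = -4x - 2 = 0, so (s, x) = (-1/3, -1/2).
The Hessian has h_{ss} = -6, h_{xx} = -4, h_{sx} = 0, giving D = 24 > 0 with h_{ss} < 0, so the point is a local maximum.
h(-1/3, -1/2) = 35/6.

35/6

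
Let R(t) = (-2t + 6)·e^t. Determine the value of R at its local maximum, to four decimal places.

14.7781

R'(t) = (-2)·e^t + (-2t + 6)·1·e^t = (-2t + 4)·e^t. Since e^t > 0, the only critical point is t = 2.
R''(2) has the same sign as -2 < 0, so this is a local maximum.
R(2) = (2)·e^(2) ≈ 14.7781.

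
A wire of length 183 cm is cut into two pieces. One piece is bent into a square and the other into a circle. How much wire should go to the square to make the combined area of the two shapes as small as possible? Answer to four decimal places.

102.4981

Let x be the length used for the square. Square side x/4; circle radius (183−x)/(2π).
A(x) = (x/4)² + π·((183−x)/(2π))² = x²/16 + (183−x)²/(4π) for 0 ≤ x ≤ 183. A'(x) = x/8 − (183−x)/(2π) = 0 gives x = 4·183/(π+4) ≈ 102.4981.
A'' = 1/8 + 1/(2π) > 0, so this gives the minimum combined area; x ≈ 102.4981 cm to the square.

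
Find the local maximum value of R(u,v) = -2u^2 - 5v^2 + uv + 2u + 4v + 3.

∂R/∂u = -4u + v + 2 = 0 and ∂R/∂v = u - 10v + 4 = 0, so (u, v) = (8/13, 6/13).
The Hessian has R_{uu} = -4, R_{vv} = -10, R_{uv} = 1, giving D = 39 > 0 with R_{uu} < 0, so the point is a local maximum.
R(8/13, 6/13) = 59/13.

59/13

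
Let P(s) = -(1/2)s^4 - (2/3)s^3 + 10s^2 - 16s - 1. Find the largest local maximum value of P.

413/3

P'(s) = -2s^3 - 2s^2 + 20s - 16 = 0 at s = -4, 1, 2.
Since P''(s) = -6s^2 - 4s + 20, we get P''(-4) = -60 < 0 ⇒ local maximum; P''(1) = 10 > 0 ⇒ local minimum; P''(2) = -12 < 0 ⇒ local maximum.
So the largest local maximum value is P(-4) = 413/3.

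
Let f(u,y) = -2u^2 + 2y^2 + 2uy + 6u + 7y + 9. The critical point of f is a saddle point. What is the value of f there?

∂f/∂u = -4u + 2y + 6 = 0 and ∂f/∂y = 2u + 4y + 7 = 0, so (u, y) = (1/2, -2).
The Hessian has f_{uu} = -4, f_{yy} = 4, f_{uy} = 2, giving D = -20 < 0, so the point is a saddle point.
f(1/2, -2) = 7/2.

7/2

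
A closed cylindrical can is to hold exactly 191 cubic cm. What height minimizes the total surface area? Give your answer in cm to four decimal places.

With radius r and height h, πr²h = 191 so h = 191/(πr²), and S(r) = 2πr² + 2πrh = 2πr² + 2·191/r.
S'(r) = 4πr − 2·191/r² = 0 ⇒ r³ = 191/(2π), so r ≈ 3.1209 and h = 2r ≈ 6.2419.
S''(r) = 4π + 4·191/r³ > 0, so this is the minimum; S ≈ 183.5989.

6.2419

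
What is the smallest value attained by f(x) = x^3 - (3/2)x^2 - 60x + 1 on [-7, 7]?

-423/2

The derivative is 3x^2 - 3x - 60, which vanishes at x = -4 and x = 5.
Compare values at every candidate in [-7, 7]: f(-7) = 9/2,  f(-4) = 153,  f(5) = -423/2,  f(7) = -299/2.
So the minimum is f(5) = -423/2.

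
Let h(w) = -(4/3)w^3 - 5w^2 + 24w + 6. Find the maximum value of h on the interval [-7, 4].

151/3

h'(w) = -4w^2 - 10w + 24, which vanishes at w = -4 and w = 3/2.
Evaluating at the critical points and endpoints: h(-7) = 151/3; h(-4) = -254/3; h(3/2) = 105/4; h(4) = -190/3.
So the maximum is h(-7) = 151/3.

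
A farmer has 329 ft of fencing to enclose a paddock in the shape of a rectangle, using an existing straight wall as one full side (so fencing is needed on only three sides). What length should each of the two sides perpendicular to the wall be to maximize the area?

329/4

Let the sides perpendicular to the wall have length x and the parallel side y, so 2x + y = 329 and the area is A = xy = x(329 − 2x).
A'(x) = 329 − 4x = 0 gives x = 329/4, and A''(x) = −4 < 0 confirms a maximum.
Then y = 329 − 2·329/4 = 329/2 and A = 108241/8.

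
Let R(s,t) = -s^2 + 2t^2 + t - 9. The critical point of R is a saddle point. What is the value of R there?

∂R/∂s = -2s = 0 and ∂R/∂t = 4t + 1 = 0, so (s, t) = (0, -1/4).
The Hessian has R_{ss} = -2, R_{tt} = 4, R_{st} = 0, giving D = -8 < 0, so the point is a saddle point.
R(0, -1/4) = -73/8.

-73/8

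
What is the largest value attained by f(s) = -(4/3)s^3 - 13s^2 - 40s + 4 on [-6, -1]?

64

Differentiating, f'(s) = -4s^2 - 26s - 40; which vanishes at s = -4 and s = -5/2.
Evaluating at the critical points and endpoints: f(-6) = 64, f(-4) = 124/3, f(-5/2) = 523/12, f(-1) = 97/3.
Hence the absolute maximum is 64 at s = -6.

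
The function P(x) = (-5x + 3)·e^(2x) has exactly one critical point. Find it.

Differentiating with the product rule gives P'(x) = (-10x + 1)·e^(2x). Since e^(2x) > 0, the only critical point is x = 1/10.
P''(1/10) has the same sign as -10 < 0, so this is a local maximum.
P(1/10) = (5/2)·e^(1/5) ≈ 3.0535.

1/10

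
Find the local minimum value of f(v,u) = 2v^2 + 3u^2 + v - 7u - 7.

-269/24

∂f/∂v = 4v + 1 = 0 and ∂f/∂u = 6u - 7 = 0, so (v, u) = (-1/4, 7/6).
The Hessian has f_{vv} = 4, f_{uu} = 6, f_{vu} = 0, giving D = 24 > 0 with f_{vv} > 0, so the point is a local minimum.
f(-1/4, 7/6) = -269/24.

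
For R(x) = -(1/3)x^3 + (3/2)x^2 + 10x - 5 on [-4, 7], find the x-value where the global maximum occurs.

5

The derivative is -x^2 + 3x + 10, which vanishes at x = -2 and x = 5.
Evaluating at the critical points and endpoints: R(-4) = 1/3; R(-2) = -49/3; R(5) = 245/6; R(7) = 145/6.
Hence the absolute maximum is 245/6 at x = 5.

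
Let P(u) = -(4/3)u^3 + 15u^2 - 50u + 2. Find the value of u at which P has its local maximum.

5

P'(u) = -4u^2 + 30u - 50. Setting P'(u) = 0 gives u ∈ {5/2, 5}.
Since P''(u) = -8u + 30, we get P''(5/2) = 10 > 0 ⇒ local minimum; P''(5) = -10 < 0 ⇒ local maximum.
The local maximum is P(5) = -119/3.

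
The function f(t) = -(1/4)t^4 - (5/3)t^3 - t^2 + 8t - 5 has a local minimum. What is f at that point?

-47/3

f'(t) = -t^3 - 5t^2 - 2t + 8. Setting f'(t) = 0 gives t ∈ {-4, -2, 1}.
f''(t) = -3t^2 - 10t - 2. f''(-4) = -10 < 0 ⇒ local maximum; f''(-2) = 6 > 0 ⇒ local minimum; f''(1) = -15 < 0 ⇒ local maximum.
Thus f has its local minimum at t = -2, with value -47/3.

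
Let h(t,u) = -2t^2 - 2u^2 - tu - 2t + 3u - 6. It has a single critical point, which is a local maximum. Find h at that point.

-58/15

∂h/∂t = -4t - u - 2 = 0 and ∂h/∂u = -t - 4u + 3 = 0, so (t, u) = (-11/15, 14/15).
The Hessian has h_{tt} = -4, h_{uu} = -4, h_{tu} = -1, giving D = 15 > 0 with h_{tt} < 0, so the point is a local maximum.
h(-11/15, 14/15) = -58/15.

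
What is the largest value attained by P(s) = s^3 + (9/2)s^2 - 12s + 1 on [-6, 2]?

Differentiating, P'(s) = 3s^2 + 9s - 12; which vanishes at s = -4 and s = 1.
Evaluating at the critical points and endpoints: P(-6) = 19,  P(-4) = 57,  P(1) = -11/2,  P(2) = 3.
So the maximum is P(-4) = 57.

57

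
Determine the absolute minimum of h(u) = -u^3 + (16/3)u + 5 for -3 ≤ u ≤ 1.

7/27

Differentiating, h'(u) = -3u^2 + 16/3; whose only zero in [-3, 1] is u = -4/3.
Compare values at every candidate in [-3, 1]: h(-3) = 16,  h(-4/3) = 7/27,  h(1) = 28/3.
The minimum over the interval is 7/27, attained at u = -4/3.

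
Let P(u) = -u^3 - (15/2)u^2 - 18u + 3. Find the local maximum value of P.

P'(u) = -3u^2 - 15u - 18. Setting P'(u) = 0 gives u ∈ {-3, -2}.
Second-derivative test with P''(u) = -6u - 15: P''(-3) = 3 > 0 ⇒ local minimum; P''(-2) = -3 < 0 ⇒ local maximum.
The local maximum is P(-2) = 17.

17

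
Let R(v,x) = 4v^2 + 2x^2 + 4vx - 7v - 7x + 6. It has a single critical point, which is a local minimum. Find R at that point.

-1/8

∂R/∂v = 8v + 4x - 7 = 0 and ∂R/∂x = 4v + 4x - 7 = 0, so (v, x) = (0, 7/4).
The Hessian has R_{vv} = 8, R_{xx} = 4, R_{vx} = 4, giving D = 16 > 0 with R_{vv} > 0, so the point is a local minimum.
R(0, 7/4) = -1/8.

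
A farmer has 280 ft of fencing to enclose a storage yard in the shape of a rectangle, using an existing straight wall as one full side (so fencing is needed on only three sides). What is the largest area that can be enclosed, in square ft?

Let the sides perpendicular to the wall have length x and the parallel side y, so 2x + y = 280 and the area is A = xy = x(280 − 2x).
A'(x) = 280 − 4x = 0 gives x = 70, and A''(x) = −4 < 0 confirms a maximum.
Then y = 280 − 2·70 = 140 and A = 9800.

9800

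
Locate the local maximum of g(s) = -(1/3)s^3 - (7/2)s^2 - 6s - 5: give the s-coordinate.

g'(s) = -s^2 - 7s - 6 = 0 at s = -6, -1.
Since g''(s) = -2s - 7, we get g''(-6) = 5 > 0 ⇒ local minimum; g''(-1) = -5 < 0 ⇒ local maximum.
So the local maximum value is g(-1) = -13/6.

-1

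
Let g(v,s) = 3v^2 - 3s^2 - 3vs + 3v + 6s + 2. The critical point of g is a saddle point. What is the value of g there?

5

∂g/∂v = 6v - 3s + 3 = 0 and ∂g/∂s = -3v - 6s + 6 = 0, so (v, s) = (0, 1).
The Hessian has g_{vv} = 6, g_{ss} = -6, g_{vs} = -3, giving D = -45 < 0, so the point is a saddle point.
g(0, 1) = 5.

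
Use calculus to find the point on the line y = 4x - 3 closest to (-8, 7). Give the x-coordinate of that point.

Minimize D(x)^2 = (x + 8)^2 + (4x - 10)^2.
d/dx[D^2] = 2(x + 8) + 2·4·(4x - 10) = 0 ⇒ x = 32/17.
Then y = 77/17 and the distance is √(1764/17) ≈ 10.1865.

32/17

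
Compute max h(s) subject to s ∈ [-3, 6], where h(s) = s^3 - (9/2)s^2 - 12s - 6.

The derivative is 3s^2 - 9s - 12, which vanishes at s = -1 and s = 4.
Compare values at every candidate in [-3, 6]: h(-3) = -75/2; h(-1) = 1/2; h(4) = -62; h(6) = -24.
So the maximum is h(-1) = 1/2.

1/2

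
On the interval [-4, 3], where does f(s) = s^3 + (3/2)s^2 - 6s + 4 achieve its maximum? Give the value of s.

3

The derivative is 3s^2 + 3s - 6, which vanishes at s = -2 and s = 1.
Compare values at every candidate in [-4, 3]: f(-4) = -12, f(-2) = 14, f(1) = 1/2, f(3) = 53/2.
Hence the absolute maximum is 53/2 at s = 3.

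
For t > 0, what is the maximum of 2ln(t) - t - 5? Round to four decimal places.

g'(t) = 2/t − 1 = 0 gives t = 2.
g''(t) = -2/t², which is negative for t > 0, so this is a local maximum.
g(2) = 2·ln(2) - 2 - 5 ≈ -5.6137.

-5.6137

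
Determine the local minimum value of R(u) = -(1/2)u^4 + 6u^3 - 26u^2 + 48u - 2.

59/2

R'(u) = -2u^3 + 18u^2 - 52u + 48 = 0 at u = 2, 3, 4.
R''(u) = -6u^2 + 36u - 52. R''(2) = -4 < 0 ⇒ local maximum; R''(3) = 2 > 0 ⇒ local minimum; R''(4) = -4 < 0 ⇒ local maximum.
So the local minimum value is R(3) = 59/2.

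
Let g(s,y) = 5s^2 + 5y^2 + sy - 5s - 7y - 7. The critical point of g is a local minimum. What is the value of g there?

-1028/99

∂g/∂s = 10s + y - 5 = 0 and ∂g/∂y = s + 10y - 7 = 0, so (s, y) = (43/99, 65/99).
The Hessian has g_{ss} = 10, g_{yy} = 10, g_{sy} = 1, giving D = 99 > 0 with g_{ss} > 0, so the point is a local minimum.
g(43/99, 65/99) = -1028/99.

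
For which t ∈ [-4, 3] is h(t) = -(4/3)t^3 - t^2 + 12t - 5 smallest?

h'(t) = -4t^2 - 2t + 12, which vanishes at t = -2 and t = 3/2.
Candidates: h(-4) = 49/3,  h(-2) = -67/3,  h(3/2) = 25/4,  h(3) = -14.
The minimum over the interval is -67/3, attained at t = -2.

-2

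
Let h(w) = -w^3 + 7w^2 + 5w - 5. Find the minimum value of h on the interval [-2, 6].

The derivative is -3w^2 + 14w + 5, which vanishes at w = -1/3 and w = 5.
Candidates: h(-2) = 21, h(-1/3) = -158/27, h(5) = 70, h(6) = 61.
Hence the absolute minimum is -158/27 at w = -1/3.

-158/27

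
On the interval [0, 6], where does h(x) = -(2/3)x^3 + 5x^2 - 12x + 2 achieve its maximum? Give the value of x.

h'(x) = -2x^2 + 10x - 12, which vanishes at x = 2 and x = 3.
Compare values at every candidate in [0, 6]: h(0) = 2, h(2) = -22/3, h(3) = -7, h(6) = -34.
So the maximum is h(0) = 2.

0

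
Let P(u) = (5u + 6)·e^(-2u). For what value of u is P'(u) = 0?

-7/10

By the product rule, P'(u) = (-10u - 7)·e^(-2u). Since e^(-2u) > 0, the only critical point is u = -7/10.
P''(-7/10) has the same sign as -10 < 0, so this is a local maximum.
P(-7/10) = (5/2)·e^(7/5) ≈ 10.1380.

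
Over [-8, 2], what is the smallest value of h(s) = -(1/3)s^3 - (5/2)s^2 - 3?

-143/6

Differentiating, h'(s) = -s^2 - 5s; which vanishes at s = -5 and s = 0.
Candidates: h(-8) = 23/3; h(-5) = -143/6; h(0) = -3; h(2) = -47/3.
The minimum over the interval is -143/6, attained at s = -5.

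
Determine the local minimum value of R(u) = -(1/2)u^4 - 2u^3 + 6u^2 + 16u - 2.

R'(u) = -2u^3 - 6u^2 + 12u + 16. Setting R'(u) = 0 gives u ∈ {-4, -1, 2}.
R''(u) = -6u^2 - 12u + 12. R''(-4) = -36 < 0 ⇒ local maximum; R''(-1) = 18 > 0 ⇒ local minimum; R''(2) = -36 < 0 ⇒ local maximum.
Thus R has its local minimum at u = -1, with value -21/2.

-21/2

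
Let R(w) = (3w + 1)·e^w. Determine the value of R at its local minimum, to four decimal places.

-0.7908

Differentiating with the product rule gives R'(w) = (3w + 4)·e^w. Since e^w > 0, the only critical point is w = -4/3.
R''(-4/3) has the same sign as 3 > 0, so this is a local minimum.
R(-4/3) = (-3)·e^(-4/3) ≈ -0.7908.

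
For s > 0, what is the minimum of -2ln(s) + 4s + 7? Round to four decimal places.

R'(s) = -2/s + 4 = 0 gives s = 1/2.
R''(s) = 2/s², which is positive for s > 0, so this is a local minimum.
R(1/2) = -2·ln(1/2) + 2 + 7 ≈ 10.3863.

10.3863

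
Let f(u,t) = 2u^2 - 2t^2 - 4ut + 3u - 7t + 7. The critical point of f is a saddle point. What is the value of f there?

∂f/∂u = 4u - 4t + 3 = 0 and ∂f/∂t = -4u - 4t - 7 = 0, so (u, t) = (-5/4, -1/2).
The Hessian has f_{uu} = 4, f_{tt} = -4, f_{ut} = -4, giving D = -32 < 0, so the point is a saddle point.
f(-5/4, -1/2) = 55/8.

55/8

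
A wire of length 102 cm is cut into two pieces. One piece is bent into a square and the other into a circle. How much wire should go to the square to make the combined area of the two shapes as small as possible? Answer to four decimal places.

57.1301

Let x be the length used for the square. Square side x/4; circle radius (102−x)/(2π).
A(x) = (x/4)² + π·((102−x)/(2π))² = x²/16 + (102−x)²/(4π) for 0 ≤ x ≤ 102. A'(x) = x/8 − (102−x)/(2π) = 0 gives x = 4·102/(π+4) ≈ 57.1301.
A'' = 1/8 + 1/(2π) > 0, so this gives the minimum combined area; x ≈ 57.1301 cm to the square.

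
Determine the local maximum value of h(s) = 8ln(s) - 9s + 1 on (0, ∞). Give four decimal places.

h'(s) = 8/s − 9 = 0 gives s = 8/9.
h''(s) = -8/s², which is negative for s > 0, so this is a local maximum.
h(8/9) = 8·ln(8/9) - 8 + 1 ≈ -7.9423.

-7.9423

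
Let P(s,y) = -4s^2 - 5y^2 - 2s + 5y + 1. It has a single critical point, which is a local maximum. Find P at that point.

∂P/∂s = -8s - 2 = 0 and ∂P/∂y = -10y + 5 = 0, so (s, y) = (-1/4, 1/2).
The Hessian has P_{ss} = -8, P_{yy} = -10, P_{sy} = 0, giving D = 80 > 0 with P_{ss} < 0, so the point is a local maximum.
P(-1/4, 1/2) = 5/2.

5/2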